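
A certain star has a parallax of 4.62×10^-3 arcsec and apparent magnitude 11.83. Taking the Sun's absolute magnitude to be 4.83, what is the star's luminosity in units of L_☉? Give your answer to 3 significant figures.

L/L_☉ ≈ 0.743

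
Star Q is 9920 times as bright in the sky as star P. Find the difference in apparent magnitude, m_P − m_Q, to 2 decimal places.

Pogson: Δm = −2.5 log₁₀(ratio) = −2.5 log₁₀(9920) = −2.5 × 3.9965 = -9.991
Star Q is brighter so has the smaller magnitude: m_P − m_Q is positive.

m_P − m_Q ≈ 9.99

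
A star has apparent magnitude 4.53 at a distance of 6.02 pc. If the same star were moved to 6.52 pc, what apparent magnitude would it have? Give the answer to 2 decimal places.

Flux ∝ 1/d², so Δm = 5 log₁₀(d₂/d₁) = 5 log₁₀(6.52/6.02) = 0.173
m₂ = m₁ + Δm = 4.53 + (0.173) = 4.703

m ≈ 4.70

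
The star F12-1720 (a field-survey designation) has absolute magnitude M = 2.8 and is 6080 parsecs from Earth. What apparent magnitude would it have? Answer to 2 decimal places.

m ≈ 16.72

m = M + 5 log₁₀ d − 5 = 2.8 + 5·3.7839 − 5 = 16.720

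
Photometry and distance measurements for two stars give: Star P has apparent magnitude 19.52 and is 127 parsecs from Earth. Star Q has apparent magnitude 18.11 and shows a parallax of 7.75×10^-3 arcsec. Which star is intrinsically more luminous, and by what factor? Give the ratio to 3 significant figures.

Star Q is more luminous, by a factor of 3.78.

Star P: M = m − 5 log₁₀ d + 5 = 19.52 − 5·2.1038 + 5 = 14.001
Star Q: d = 1/p = 1/7.75×10^-3″ = 129.0 pc
Star Q: M = m − 5 log₁₀ d + 5 = 18.11 − 5·2.1107 + 5 = 12.557
ΔM = M_P − M_Q = 14.001 − (12.557) = 1.444; smaller M is more luminous → Star Q.
L ratio = 10^(0.4 |ΔM|) = 10^0.578 = 3.783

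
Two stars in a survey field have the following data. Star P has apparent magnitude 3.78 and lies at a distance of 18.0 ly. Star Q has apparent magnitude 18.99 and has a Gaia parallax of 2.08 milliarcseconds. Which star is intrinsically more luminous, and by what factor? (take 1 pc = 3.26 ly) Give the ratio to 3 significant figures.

Star P: d = 18.0 ly / 3.26 = 5.521 pc
Star P: M = m − 5 log₁₀ d + 5 = 3.78 − 5·0.7421 + 5 = 5.070
Star Q: p = 2.08 mas = 2.08×10^-3″ → d = 1/p = 480.8 pc
Star Q: M = m − 5 log₁₀ d + 5 = 18.99 − 5·2.6819 + 5 = 10.580
ΔM = M_P − M_Q = 5.070 − (10.580) = -5.511; smaller M is more luminous → Star P.
L ratio = 10^(0.4 |ΔM|) = 10^2.204 = 160.0

Star P is more luminous, by a factor of 160.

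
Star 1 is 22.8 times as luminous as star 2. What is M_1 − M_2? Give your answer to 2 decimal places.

M_1 − M_2 ≈ -3.39

Pogson: ΔM = −2.5 log₁₀(ratio) = −2.5 log₁₀(22.8) = −2.5 × 1.3579 = -3.395
Star 1 is brighter, so it has the smaller magnitude: the difference is negative.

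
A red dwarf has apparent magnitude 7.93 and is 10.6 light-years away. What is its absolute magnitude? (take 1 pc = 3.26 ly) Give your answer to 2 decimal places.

d = 10.6 ly / 3.26 = 3.252 pc
5 log₁₀(d/10 pc) = 5 log₁₀(3.252) − 5 = -2.440
M = m − 5 log₁₀(d/10) = 7.93 + 2.440 = 10.370

M ≈ 10.37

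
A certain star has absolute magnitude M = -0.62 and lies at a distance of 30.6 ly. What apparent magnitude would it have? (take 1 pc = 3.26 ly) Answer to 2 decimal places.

m ≈ -0.76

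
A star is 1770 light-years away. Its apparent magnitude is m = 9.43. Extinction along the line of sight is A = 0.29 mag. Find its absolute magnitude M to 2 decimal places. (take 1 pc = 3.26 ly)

M ≈ 0.47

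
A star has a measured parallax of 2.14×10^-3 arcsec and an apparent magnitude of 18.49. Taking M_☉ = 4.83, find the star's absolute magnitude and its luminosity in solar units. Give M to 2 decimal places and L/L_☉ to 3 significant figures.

M ≈ 10.14; L/L_☉ ≈ 7.50×10^-3

d = 1/p = 1/2.14×10^-3″ = 467.3 pc
M = m − 5 log₁₀ d + 5 = 18.49 − 5·2.6696 + 5 = 10.142
M − M_☉ = 10.142 − 4.83 = 5.312
L/L_☉ = 10^(−0.4 × 5.312) = 7.502×10^-3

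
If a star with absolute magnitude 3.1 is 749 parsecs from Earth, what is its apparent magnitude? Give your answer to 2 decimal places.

m ≈ 12.47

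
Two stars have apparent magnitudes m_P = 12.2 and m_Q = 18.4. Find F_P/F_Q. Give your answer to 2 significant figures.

F_P/F_Q ≈ 300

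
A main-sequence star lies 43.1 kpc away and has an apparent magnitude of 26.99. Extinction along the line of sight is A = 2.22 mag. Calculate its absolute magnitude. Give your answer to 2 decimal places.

M ≈ 6.60

d = 43.1 kpc = 43100 pc
5 log₁₀(d/10 pc) = 5 log₁₀(43100) − 5 = 18.172
M = m − 5 log₁₀(d/10) − A = 26.99 − 18.172 − 2.22 = 6.598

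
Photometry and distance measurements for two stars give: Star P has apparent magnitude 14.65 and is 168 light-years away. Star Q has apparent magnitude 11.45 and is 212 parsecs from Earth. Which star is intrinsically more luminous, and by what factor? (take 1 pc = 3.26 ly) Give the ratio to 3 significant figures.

Star Q is more luminous, by a factor of 322.

Star P: d = 168 ly / 3.26 = 51.53 pc
Star P: M = m − 5 log₁₀ d + 5 = 14.65 − 5·1.7121 + 5 = 11.090
Star Q: M = m − 5 log₁₀ d + 5 = 11.45 − 5·2.3263 + 5 = 4.818
ΔM = M_P − M_Q = 11.090 − (4.818) = 6.271; smaller M is more luminous → Star Q.
L ratio = 10^(0.4 |ΔM|) = 10^2.508 = 322.5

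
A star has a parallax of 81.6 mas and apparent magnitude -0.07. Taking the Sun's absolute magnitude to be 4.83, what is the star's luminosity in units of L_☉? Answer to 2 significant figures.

d = 1/p = 1000/81.6 mas = 12.25 pc
M = m − 5 log₁₀ d + 5 = -0.07 − 5·1.0883 + 5 = -0.512
M − M_☉ = -0.512 − 4.83 = -5.342
L/L_☉ = 10^(−0.4 × -5.342) = 137.0

L/L_☉ ≈ 140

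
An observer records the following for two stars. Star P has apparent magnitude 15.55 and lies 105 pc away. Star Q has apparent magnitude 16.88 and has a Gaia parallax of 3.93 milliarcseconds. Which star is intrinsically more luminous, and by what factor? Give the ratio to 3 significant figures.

Star Q is more luminous, by a factor of 1.73.

Star P: M = m − 5 log₁₀ d + 5 = 15.55 − 5·2.0212 + 5 = 10.444
Star Q: p = 3.93 mas = 3.93×10^-3″ → d = 1/p = 254.5 pc
Star Q: M = m − 5 log₁₀ d + 5 = 16.88 − 5·2.4056 + 5 = 9.852
ΔM = M_P − M_Q = 10.444 − (9.852) = 0.592; smaller M is more luminous → Star Q.
L ratio = 10^(0.4 |ΔM|) = 10^0.237 = 1.725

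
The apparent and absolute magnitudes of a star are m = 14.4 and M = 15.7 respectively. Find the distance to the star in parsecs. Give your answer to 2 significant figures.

d ≈ 5.5 pc

μ = m − M = -1.300
m − M = 5 log₁₀ d − 5
log₁₀ d = (m − M)/5 + 1 = 0.7400
d = 10^0.7400 = 5.495 pc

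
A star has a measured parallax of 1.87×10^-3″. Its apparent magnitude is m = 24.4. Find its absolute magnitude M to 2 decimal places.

M ≈ 15.76

d = 1/p = 1/1.87×10^-3″ = 534.8 pc
5 log₁₀(d/10 pc) = 5 log₁₀(534.8) − 5 = 8.641
M = m − 5 log₁₀(d/10) = 24.4 − 8.641 = 15.759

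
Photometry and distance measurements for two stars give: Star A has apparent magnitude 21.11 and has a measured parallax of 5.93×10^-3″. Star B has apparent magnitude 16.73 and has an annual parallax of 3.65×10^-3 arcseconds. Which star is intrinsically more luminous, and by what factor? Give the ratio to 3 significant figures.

Star B is more luminous, by a factor of 149.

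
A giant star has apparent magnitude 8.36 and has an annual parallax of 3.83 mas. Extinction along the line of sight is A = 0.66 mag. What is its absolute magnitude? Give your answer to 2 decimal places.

p = 3.83 mas = 3.83×10^-3″ → d = 1/p = 261.1 pc
5 log₁₀(d/10 pc) = 5 log₁₀(261.1) − 5 = 7.084
M = m − 5 log₁₀(d/10) − A = 8.36 − 7.084 − 0.66 = 0.616

M ≈ 0.62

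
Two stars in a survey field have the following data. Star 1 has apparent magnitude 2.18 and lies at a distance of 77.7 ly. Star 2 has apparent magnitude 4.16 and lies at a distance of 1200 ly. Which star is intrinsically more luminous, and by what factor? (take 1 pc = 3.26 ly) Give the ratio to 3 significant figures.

Star 1: d = 77.7 ly / 3.26 = 23.83 pc
Star 1: M = m − 5 log₁₀ d + 5 = 2.18 − 5·1.3772 + 5 = 0.294
Star 2: d = 1200 ly / 3.26 = 368.1 pc
Star 2: M = m − 5 log₁₀ d + 5 = 4.16 − 5·2.5660 + 5 = -3.670
ΔM = M_1 − M_2 = 0.294 − (-3.670) = 3.964; smaller M is more luminous → Star 2.
L ratio = 10^(0.4 |ΔM|) = 10^1.586 = 38.51

Star 2 is more luminous, by a factor of 38.5.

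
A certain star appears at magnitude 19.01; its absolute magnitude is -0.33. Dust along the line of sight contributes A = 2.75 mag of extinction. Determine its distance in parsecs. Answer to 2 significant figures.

m − M = 5 log₁₀(d/10 pc) + A  ⇒  19.01 − (-0.33) − 2.75 = 5 log₁₀(d/10)
16.590 = 5 log₁₀(d/10)
log₁₀ d = (m − M − A)/5 + 1 = 4.3180
d = 10^4.3180 = 20800 pc

d ≈ 21000 pc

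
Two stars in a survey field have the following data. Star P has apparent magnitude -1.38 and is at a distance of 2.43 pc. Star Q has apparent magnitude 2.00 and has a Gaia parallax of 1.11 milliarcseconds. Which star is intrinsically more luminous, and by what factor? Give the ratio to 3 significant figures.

Star Q is more luminous, by a factor of 6110.

Star P: M = m − 5 log₁₀ d + 5 = -1.38 − 5·0.3856 + 5 = 1.692
Star Q: p = 1.11 mas = 1.11×10^-3″ → d = 1/p = 900.9 pc
Star Q: M = m − 5 log₁₀ d + 5 = 2.00 − 5·2.9547 + 5 = -7.773
ΔM = M_P − M_Q = 1.692 − (-7.773) = 9.465; smaller M is more luminous → Star Q.
L ratio = 10^(0.4 |ΔM|) = 10^3.786 = 6111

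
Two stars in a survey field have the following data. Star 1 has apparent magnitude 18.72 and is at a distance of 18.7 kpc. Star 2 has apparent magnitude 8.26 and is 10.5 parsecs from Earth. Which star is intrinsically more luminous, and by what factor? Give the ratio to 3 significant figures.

Star 1: d = 18.7 kpc = 18700 pc
Star 1: M = m − 5 log₁₀ d + 5 = 18.72 − 5·4.2718 + 5 = 2.361
Star 2: M = m − 5 log₁₀ d + 5 = 8.26 − 5·1.0212 + 5 = 8.154
ΔM = M_1 − M_2 = 2.361 − (8.154) = -5.793; smaller M is more luminous → Star 1.
L ratio = 10^(0.4 |ΔM|) = 10^2.317 = 207.6

Star 1 is more luminous, by a factor of 208.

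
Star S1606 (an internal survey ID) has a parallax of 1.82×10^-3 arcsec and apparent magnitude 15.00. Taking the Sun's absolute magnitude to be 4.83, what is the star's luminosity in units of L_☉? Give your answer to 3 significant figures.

L/L_☉ ≈ 0.258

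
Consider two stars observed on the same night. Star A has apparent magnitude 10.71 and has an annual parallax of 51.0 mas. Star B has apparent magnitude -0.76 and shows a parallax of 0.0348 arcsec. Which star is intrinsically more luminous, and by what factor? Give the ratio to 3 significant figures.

Star B is more luminous, by a factor of 83200.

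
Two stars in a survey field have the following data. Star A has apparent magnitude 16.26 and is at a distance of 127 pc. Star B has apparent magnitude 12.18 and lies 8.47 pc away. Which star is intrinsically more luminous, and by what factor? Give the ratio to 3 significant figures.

Star A is more luminous, by a factor of 5.25.

Star A: M = m − 5 log₁₀ d + 5 = 16.26 − 5·2.1038 + 5 = 10.741
Star B: M = m − 5 log₁₀ d + 5 = 12.18 − 5·0.9279 + 5 = 12.541
ΔM = M_A − M_B = 10.741 − (12.541) = -1.800; smaller M is more luminous → Star A.
L ratio = 10^(0.4 |ΔM|) = 10^0.720 = 5.246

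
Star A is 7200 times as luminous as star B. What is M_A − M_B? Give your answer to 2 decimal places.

M_A − M_B ≈ -9.64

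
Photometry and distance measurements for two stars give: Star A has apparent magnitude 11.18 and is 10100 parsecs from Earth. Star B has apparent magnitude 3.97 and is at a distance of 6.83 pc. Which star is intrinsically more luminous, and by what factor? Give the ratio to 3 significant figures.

Star A: M = m − 5 log₁₀ d + 5 = 11.18 − 5·4.0043 + 5 = -3.842
Star B: M = m − 5 log₁₀ d + 5 = 3.97 − 5·0.8344 + 5 = 4.798
ΔM = M_A − M_B = -3.842 − (4.798) = -8.640; smaller M is more luminous → Star A.
L ratio = 10^(0.4 |ΔM|) = 10^3.456 = 2856

Star A is more luminous, by a factor of 2860.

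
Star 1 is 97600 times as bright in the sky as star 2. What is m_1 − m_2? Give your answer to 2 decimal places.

Pogson: Δm = −2.5 log₁₀(ratio) = −2.5 log₁₀(97600) = −2.5 × 4.9894 = -12.474
Star 1 is brighter, so it has the smaller magnitude: the difference is negative.

m_1 − m_2 ≈ -12.47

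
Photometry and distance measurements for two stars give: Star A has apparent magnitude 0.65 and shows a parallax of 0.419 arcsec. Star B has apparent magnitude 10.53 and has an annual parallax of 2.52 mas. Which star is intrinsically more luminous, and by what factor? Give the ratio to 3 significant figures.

Star A: d = 1/p = 1/0.419″ = 2.387 pc
Star A: M = m − 5 log₁₀ d + 5 = 0.65 − 5·0.3778 + 5 = 3.761
Star B: p = 2.52 mas = 2.52×10^-3″ → d = 1/p = 396.8 pc
Star B: M = m − 5 log₁₀ d + 5 = 10.53 − 5·2.5986 + 5 = 2.537
ΔM = M_A − M_B = 3.761 − (2.537) = 1.224; smaller M is more luminous → Star B.
L ratio = 10^(0.4 |ΔM|) = 10^0.490 = 3.088

Star B is more luminous, by a factor of 3.09.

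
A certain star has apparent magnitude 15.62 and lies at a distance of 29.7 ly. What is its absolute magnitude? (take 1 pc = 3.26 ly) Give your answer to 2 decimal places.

d = 29.7 ly / 3.26 = 9.110 pc
5 log₁₀(d/10 pc) = 5 log₁₀(9.110) − 5 = -0.202
M = m − 5 log₁₀(d/10) = 15.62 + 0.202 = 15.822

M ≈ 15.82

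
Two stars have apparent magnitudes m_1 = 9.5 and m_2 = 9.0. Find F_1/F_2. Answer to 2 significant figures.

F_1/F_2 ≈ 0.63

Δm = 9.5 − (9.0) = 0.5
Flux ratio = 10^(−0.4 Δm) = 10^(−0.4 × 0.5) = 10^-0.200 = 0.6310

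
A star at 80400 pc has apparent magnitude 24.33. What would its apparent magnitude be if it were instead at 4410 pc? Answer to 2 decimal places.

Flux ∝ 1/d², so Δm = 5 log₁₀(d₂/d₁) = 5 log₁₀(4410/80400) = -6.304
m₂ = m₁ + Δm = 24.33 + (-6.304) = 18.026

m ≈ 18.03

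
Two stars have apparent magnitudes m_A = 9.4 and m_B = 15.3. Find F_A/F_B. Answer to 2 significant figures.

Δm = 9.4 − (15.3) = -5.9
Flux ratio = 10^(−0.4 Δm) = 10^(−0.4 × -5.9) = 10^2.360 = 229.1

F_A/F_B ≈ 230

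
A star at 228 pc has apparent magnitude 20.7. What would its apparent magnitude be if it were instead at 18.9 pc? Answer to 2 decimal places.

Flux ∝ 1/d², so Δm = 5 log₁₀(d₂/d₁) = 5 log₁₀(18.9/228) = -5.407
m₂ = m₁ + Δm = 20.7 + (-5.407) = 15.293

m ≈ 15.29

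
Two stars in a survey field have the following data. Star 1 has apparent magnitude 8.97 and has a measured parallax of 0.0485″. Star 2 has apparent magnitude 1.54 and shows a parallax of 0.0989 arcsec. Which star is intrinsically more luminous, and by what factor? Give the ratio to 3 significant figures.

Star 2 is more luminous, by a factor of 225.

Star 1: d = 1/p = 1/0.0485″ = 20.62 pc
Star 1: M = m − 5 log₁₀ d + 5 = 8.97 − 5·1.3143 + 5 = 7.399
Star 2: d = 1/p = 1/0.0989″ = 10.11 pc
Star 2: M = m − 5 log₁₀ d + 5 = 1.54 − 5·1.0048 + 5 = 1.516
ΔM = M_1 − M_2 = 7.399 − (1.516) = 5.883; smaller M is more luminous → Star 2.
L ratio = 10^(0.4 |ΔM|) = 10^2.353 = 225.5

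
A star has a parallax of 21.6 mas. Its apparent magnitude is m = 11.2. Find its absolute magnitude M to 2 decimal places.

M ≈ 7.87

p = 21.6 mas = 0.0216″ → d = 1/p = 46.30 pc
5 log₁₀(d/10 pc) = 5 log₁₀(46.30) − 5 = 3.328
M = m − 5 log₁₀(d/10) = 11.2 − 3.328 = 7.872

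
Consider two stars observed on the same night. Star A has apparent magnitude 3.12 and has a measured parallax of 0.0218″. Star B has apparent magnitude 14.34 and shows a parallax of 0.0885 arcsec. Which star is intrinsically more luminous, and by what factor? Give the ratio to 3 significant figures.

Star A is more luminous, by a factor of 507000.

Star A: d = 1/p = 1/0.0218″ = 45.87 pc
Star A: M = m − 5 log₁₀ d + 5 = 3.12 − 5·1.6615 + 5 = -0.188
Star B: d = 1/p = 1/0.0885″ = 11.30 pc
Star B: M = m − 5 log₁₀ d + 5 = 14.34 − 5·1.0531 + 5 = 14.075
ΔM = M_A − M_B = -0.188 − (14.075) = -14.262; smaller M is more luminous → Star A.
L ratio = 10^(0.4 |ΔM|) = 10^5.705 = 507000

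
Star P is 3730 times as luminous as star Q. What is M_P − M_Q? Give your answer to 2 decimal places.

M_P − M_Q ≈ -8.93

Pogson: ΔM = −2.5 log₁₀(ratio) = −2.5 log₁₀(3730) = −2.5 × 3.5717 = -8.929
Star P is brighter, so it has the smaller magnitude: the difference is negative.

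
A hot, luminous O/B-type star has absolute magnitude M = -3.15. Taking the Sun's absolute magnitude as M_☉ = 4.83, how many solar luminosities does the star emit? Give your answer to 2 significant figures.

M − M_☉ = -3.15 − 4.83 = -7.980
L/L_☉ = 10^(−0.4 (M − M_☉)) = 10^3.192 = 1556

L/L_☉ ≈ 1600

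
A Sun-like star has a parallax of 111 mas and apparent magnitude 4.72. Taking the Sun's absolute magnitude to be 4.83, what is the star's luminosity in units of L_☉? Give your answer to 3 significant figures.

L/L_☉ ≈ 0.898

d = 1/p = 1000/111 mas = 9.009 pc
M = m − 5 log₁₀ d + 5 = 4.72 − 5·0.9547 + 5 = 4.947
M − M_☉ = 4.947 − 4.83 = 0.117
L/L_☉ = 10^(−0.4 × 0.117) = 0.8982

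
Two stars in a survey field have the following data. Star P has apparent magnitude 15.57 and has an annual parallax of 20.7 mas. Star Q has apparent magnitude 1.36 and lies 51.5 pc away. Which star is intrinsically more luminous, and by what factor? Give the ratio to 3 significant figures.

Star P: p = 20.7 mas = 0.0207″ → d = 1/p = 48.31 pc
Star P: M = m − 5 log₁₀ d + 5 = 15.57 − 5·1.6840 + 5 = 12.150
Star Q: M = m − 5 log₁₀ d + 5 = 1.36 − 5·1.7118 + 5 = -2.199
ΔM = M_P − M_Q = 12.150 − (-2.199) = 14.349; smaller M is more luminous → Star Q.
L ratio = 10^(0.4 |ΔM|) = 10^5.740 = 549000

Star Q is more luminous, by a factor of 549000.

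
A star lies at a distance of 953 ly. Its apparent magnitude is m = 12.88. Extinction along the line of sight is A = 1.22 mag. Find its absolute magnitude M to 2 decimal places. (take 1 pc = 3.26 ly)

M ≈ 4.33

d = 953 ly / 3.26 = 292.3 pc
5 log₁₀(d/10 pc) = 5 log₁₀(292.3) − 5 = 7.329
M = m − 5 log₁₀(d/10) − A = 12.88 − 7.329 − 1.22 = 4.331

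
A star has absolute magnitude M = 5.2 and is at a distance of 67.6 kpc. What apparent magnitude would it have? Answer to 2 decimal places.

d = 67.6 kpc = 67600 pc
m = M + 5 log₁₀ d − 5 = 5.2 + 5·4.8299 − 5 = 24.350

m ≈ 24.35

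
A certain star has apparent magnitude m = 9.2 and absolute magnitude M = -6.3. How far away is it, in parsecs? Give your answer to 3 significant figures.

Distance modulus: m − M = 9.2 − (-6.3) = 15.500
m − M = 5 log₁₀ d − 5
log₁₀ d = (m − M)/5 + 1 = 4.1000
d = 10^4.1000 = 12590 pc

d ≈ 12600 pc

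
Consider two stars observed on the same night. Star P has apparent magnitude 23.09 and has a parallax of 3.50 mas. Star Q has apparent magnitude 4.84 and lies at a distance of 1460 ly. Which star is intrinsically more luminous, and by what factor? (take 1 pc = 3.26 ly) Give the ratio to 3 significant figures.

Star Q is more luminous, by a factor of 4.90×10^7.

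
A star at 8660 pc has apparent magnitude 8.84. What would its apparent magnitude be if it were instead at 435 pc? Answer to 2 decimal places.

m ≈ 2.34

Flux ∝ 1/d², so Δm = 5 log₁₀(d₂/d₁) = 5 log₁₀(435/8660) = -6.495
m₂ = m₁ + Δm = 8.84 + (-6.495) = 2.345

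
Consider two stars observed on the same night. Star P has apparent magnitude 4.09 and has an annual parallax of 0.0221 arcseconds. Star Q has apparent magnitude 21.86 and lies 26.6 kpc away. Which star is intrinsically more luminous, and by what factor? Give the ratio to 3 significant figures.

Star P: d = 1/p = 1/0.0221″ = 45.25 pc
Star P: M = m − 5 log₁₀ d + 5 = 4.09 − 5·1.6556 + 5 = 0.812
Star Q: d = 26.6 kpc = 26600 pc
Star Q: M = m − 5 log₁₀ d + 5 = 21.86 − 5·4.4249 + 5 = 4.736
ΔM = M_P − M_Q = 0.812 − (4.736) = -3.924; smaller M is more luminous → Star P.
L ratio = 10^(0.4 |ΔM|) = 10^1.569 = 37.11

Star P is more luminous, by a factor of 37.1.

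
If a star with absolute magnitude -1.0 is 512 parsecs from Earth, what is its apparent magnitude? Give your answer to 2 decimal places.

m ≈ 7.55

m = M + 5 log₁₀ d − 5 = -1.0 + 5·2.7093 − 5 = 7.546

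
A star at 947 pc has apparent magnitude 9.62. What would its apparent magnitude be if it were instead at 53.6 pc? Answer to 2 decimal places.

Flux ∝ 1/d², so Δm = 5 log₁₀(d₂/d₁) = 5 log₁₀(53.6/947) = -6.236
m₂ = m₁ + Δm = 9.62 + (-6.236) = 3.384

m ≈ 3.38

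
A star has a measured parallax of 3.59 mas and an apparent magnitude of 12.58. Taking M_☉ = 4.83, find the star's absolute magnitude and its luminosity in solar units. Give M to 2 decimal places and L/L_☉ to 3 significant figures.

M ≈ 5.36; L/L_☉ ≈ 0.616

d = 1/p = 1000/3.59 mas = 278.6 pc
M = m − 5 log₁₀ d + 5 = 12.58 − 5·2.4449 + 5 = 5.355
M − M_☉ = 5.355 − 4.83 = 0.525
L/L_☉ = 10^(−0.4 × 0.525) = 0.6163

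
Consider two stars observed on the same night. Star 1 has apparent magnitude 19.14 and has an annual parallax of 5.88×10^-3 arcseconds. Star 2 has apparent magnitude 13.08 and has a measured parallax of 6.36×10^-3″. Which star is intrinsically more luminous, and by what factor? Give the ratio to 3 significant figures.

Star 1: d = 1/p = 1/5.88×10^-3″ = 170.1 pc
Star 1: M = m − 5 log₁₀ d + 5 = 19.14 − 5·2.2306 + 5 = 12.987
Star 2: d = 1/p = 1/6.36×10^-3″ = 157.2 pc
Star 2: M = m − 5 log₁₀ d + 5 = 13.08 − 5·2.1965 + 5 = 7.097
ΔM = M_1 − M_2 = 12.987 − (7.097) = 5.890; smaller M is more luminous → Star 2.
L ratio = 10^(0.4 |ΔM|) = 10^2.356 = 226.9

Star 2 is more luminous, by a factor of 227.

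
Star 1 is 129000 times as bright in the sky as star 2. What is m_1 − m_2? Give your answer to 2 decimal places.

m_1 − m_2 ≈ -12.78

Pogson: Δm = −2.5 log₁₀(ratio) = −2.5 log₁₀(129000) = −2.5 × 5.1106 = -12.776
Star 1 is brighter, so it has the smaller magnitude: the difference is negative.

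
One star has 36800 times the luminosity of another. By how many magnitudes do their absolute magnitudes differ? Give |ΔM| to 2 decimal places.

Pogson: ΔM = −2.5 log₁₀(ratio) = −2.5 log₁₀(36800) = −2.5 × 4.5658 = -11.415

|ΔM| ≈ 11.41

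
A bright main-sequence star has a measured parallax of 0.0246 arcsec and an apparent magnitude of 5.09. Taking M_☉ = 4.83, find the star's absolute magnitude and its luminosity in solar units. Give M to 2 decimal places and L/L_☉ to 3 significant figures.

d = 1/p = 1/0.0246″ = 40.65 pc
M = m − 5 log₁₀ d + 5 = 5.09 − 5·1.6091 + 5 = 2.045
M − M_☉ = 2.045 − 4.83 = -2.785
L/L_☉ = 10^(−0.4 × -2.785) = 13.01

M ≈ 2.04; L/L_☉ ≈ 13.0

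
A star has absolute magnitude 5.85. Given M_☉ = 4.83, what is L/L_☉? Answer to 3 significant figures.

L/L_☉ ≈ 0.391

M − M_☉ = 5.85 − 4.83 = 1.020
L/L_☉ = 10^(−0.4 (M − M_☉)) = 10^-0.408 = 0.3908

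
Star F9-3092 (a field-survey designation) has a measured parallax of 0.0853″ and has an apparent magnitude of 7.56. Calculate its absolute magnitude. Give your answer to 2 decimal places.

M ≈ 7.21

d = 1/p = 1/0.0853″ = 11.72 pc
5 log₁₀(d/10 pc) = 5 log₁₀(11.72) − 5 = 0.345
M = m − 5 log₁₀(d/10) = 7.56 − 0.345 = 7.215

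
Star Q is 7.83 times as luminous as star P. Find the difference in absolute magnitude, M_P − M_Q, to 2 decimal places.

Pogson: ΔM = −2.5 log₁₀(ratio) = −2.5 log₁₀(7.83) = −2.5 × 0.8938 = -2.234
Star Q is brighter so has the smaller magnitude: M_P − M_Q is positive.

M_P − M_Q ≈ 2.23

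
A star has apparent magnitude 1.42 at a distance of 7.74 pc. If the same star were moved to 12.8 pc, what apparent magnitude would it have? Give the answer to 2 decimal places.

m ≈ 2.51

Flux ∝ 1/d², so Δm = 5 log₁₀(d₂/d₁) = 5 log₁₀(12.8/7.74) = 1.092
m₂ = m₁ + Δm = 1.42 + (1.092) = 2.512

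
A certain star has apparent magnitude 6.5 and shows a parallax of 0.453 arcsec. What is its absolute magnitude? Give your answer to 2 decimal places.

d = 1/p = 1/0.453″ = 2.208 pc
5 log₁₀(d/10 pc) = 5 log₁₀(2.208) − 5 = -3.280
M = m − 5 log₁₀(d/10) = 6.5 + 3.280 = 9.780

M ≈ 9.78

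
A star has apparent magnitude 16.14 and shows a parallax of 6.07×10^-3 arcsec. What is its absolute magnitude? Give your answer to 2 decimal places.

M ≈ 10.06

d = 1/p = 1/6.07×10^-3″ = 164.7 pc
5 log₁₀(d/10 pc) = 5 log₁₀(164.7) − 5 = 6.084
M = m − 5 log₁₀(d/10) = 16.14 − 6.084 = 10.056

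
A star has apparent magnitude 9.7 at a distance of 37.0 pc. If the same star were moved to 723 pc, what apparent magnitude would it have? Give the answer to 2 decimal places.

m ≈ 16.15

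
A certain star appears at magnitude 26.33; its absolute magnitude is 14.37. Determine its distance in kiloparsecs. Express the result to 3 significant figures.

d ≈ 2.47 kpc

μ = m − M = 11.960
m − M = 5 log₁₀ d − 5
log₁₀ d = (m − M)/5 + 1 = 3.3920
d = 10^3.3920 = 2466 pc
= 2.466 kpc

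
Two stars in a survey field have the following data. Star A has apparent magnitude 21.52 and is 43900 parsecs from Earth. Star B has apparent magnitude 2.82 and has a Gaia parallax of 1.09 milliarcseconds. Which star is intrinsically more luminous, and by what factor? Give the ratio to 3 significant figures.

Star B is more luminous, by a factor of 13200.

Star A: M = m − 5 log₁₀ d + 5 = 21.52 − 5·4.6425 + 5 = 3.308
Star B: p = 1.09 mas = 1.09×10^-3″ → d = 1/p = 917.4 pc
Star B: M = m − 5 log₁₀ d + 5 = 2.82 − 5·2.9626 + 5 = -6.993
ΔM = M_A − M_B = 3.308 − (-6.993) = 10.301; smaller M is more luminous → Star B.
L ratio = 10^(0.4 |ΔM|) = 10^4.120 = 13190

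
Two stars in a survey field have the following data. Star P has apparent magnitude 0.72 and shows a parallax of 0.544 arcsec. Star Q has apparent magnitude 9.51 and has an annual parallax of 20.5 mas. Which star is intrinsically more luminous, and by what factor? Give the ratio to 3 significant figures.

Star P is more luminous, by a factor of 4.66.

Star P: d = 1/p = 1/0.544″ = 1.838 pc
Star P: M = m − 5 log₁₀ d + 5 = 0.72 − 5·0.2644 + 5 = 4.398
Star Q: p = 20.5 mas = 0.0205″ → d = 1/p = 48.78 pc
Star Q: M = m − 5 log₁₀ d + 5 = 9.51 − 5·1.6882 + 5 = 6.069
ΔM = M_P − M_Q = 4.398 − (6.069) = -1.671; smaller M is more luminous → Star P.
L ratio = 10^(0.4 |ΔM|) = 10^0.668 = 4.659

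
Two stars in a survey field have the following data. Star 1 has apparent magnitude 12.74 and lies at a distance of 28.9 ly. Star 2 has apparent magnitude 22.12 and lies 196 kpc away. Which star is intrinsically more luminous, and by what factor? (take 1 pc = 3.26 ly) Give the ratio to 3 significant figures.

Star 2 is more luminous, by a factor of 86500.

Star 1: d = 28.9 ly / 3.26 = 8.865 pc
Star 1: M = m − 5 log₁₀ d + 5 = 12.74 − 5·0.9477 + 5 = 13.002
Star 2: d = 196 kpc = 196000 pc
Star 2: M = m − 5 log₁₀ d + 5 = 22.12 − 5·5.2923 + 5 = 0.659
ΔM = M_1 − M_2 = 13.002 − (0.659) = 12.343; smaller M is more luminous → Star 2.
L ratio = 10^(0.4 |ΔM|) = 10^4.937 = 86530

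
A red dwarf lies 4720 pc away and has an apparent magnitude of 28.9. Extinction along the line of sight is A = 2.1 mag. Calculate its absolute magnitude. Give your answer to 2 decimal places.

M ≈ 13.43

5 log₁₀(d/10 pc) = 5 log₁₀(4720) − 5 = 13.370
M = m − 5 log₁₀(d/10) − A = 28.9 − 13.370 − 2.1 = 13.430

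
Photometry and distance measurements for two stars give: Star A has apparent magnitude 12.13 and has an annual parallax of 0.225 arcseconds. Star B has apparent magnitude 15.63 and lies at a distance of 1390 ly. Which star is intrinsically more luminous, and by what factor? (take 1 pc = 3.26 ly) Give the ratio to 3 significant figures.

Star B is more luminous, by a factor of 366.

Star A: d = 1/p = 1/0.225″ = 4.444 pc
Star A: M = m − 5 log₁₀ d + 5 = 12.13 − 5·0.6478 + 5 = 13.891
Star B: d = 1390 ly / 3.26 = 426.4 pc
Star B: M = m − 5 log₁₀ d + 5 = 15.63 − 5·2.6298 + 5 = 7.481
ΔM = M_A − M_B = 13.891 − (7.481) = 6.410; smaller M is more luminous → Star B.
L ratio = 10^(0.4 |ΔM|) = 10^2.564 = 366.4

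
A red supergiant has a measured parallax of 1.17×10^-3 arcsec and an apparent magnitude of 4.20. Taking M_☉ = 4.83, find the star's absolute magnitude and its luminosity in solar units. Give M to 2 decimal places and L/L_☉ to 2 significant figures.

d = 1/p = 1/1.17×10^-3″ = 854.7 pc
M = m − 5 log₁₀ d + 5 = 4.20 − 5·2.9318 + 5 = -5.459
M − M_☉ = -5.459 − 4.83 = -10.289
L/L_☉ = 10^(−0.4 × -10.289) = 13050

M ≈ -5.46; L/L_☉ ≈ 13000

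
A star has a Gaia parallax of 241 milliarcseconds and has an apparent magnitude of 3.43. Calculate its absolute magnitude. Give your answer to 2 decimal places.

M ≈ 5.34

p = 241 mas = 0.241″ → d = 1/p = 4.149 pc
5 log₁₀(d/10 pc) = 5 log₁₀(4.149) − 5 = -1.910
M = m − 5 log₁₀(d/10) = 3.43 + 1.910 = 5.340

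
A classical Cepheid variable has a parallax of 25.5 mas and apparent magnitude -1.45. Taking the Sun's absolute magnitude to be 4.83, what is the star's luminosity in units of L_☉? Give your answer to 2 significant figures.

L/L_☉ ≈ 5000

d = 1/p = 1000/25.5 mas = 39.22 pc
M = m − 5 log₁₀ d + 5 = -1.45 − 5·1.5935 + 5 = -4.417
M − M_☉ = -4.417 − 4.83 = -9.247
L/L_☉ = 10^(−0.4 × -9.247) = 4999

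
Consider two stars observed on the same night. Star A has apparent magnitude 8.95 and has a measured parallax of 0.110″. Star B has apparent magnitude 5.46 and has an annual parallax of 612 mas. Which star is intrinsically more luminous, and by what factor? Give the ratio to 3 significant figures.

Star A is more luminous, by a factor of 1.24.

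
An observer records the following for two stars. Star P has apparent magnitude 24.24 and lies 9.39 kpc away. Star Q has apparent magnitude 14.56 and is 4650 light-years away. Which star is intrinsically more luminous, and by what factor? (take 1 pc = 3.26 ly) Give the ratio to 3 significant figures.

Star P: d = 9.39 kpc = 9390 pc
Star P: M = m − 5 log₁₀ d + 5 = 24.24 − 5·3.9727 + 5 = 9.377
Star Q: d = 4650 ly / 3.26 = 1426 pc
Star Q: M = m − 5 log₁₀ d + 5 = 14.56 − 5·3.1542 + 5 = 3.789
ΔM = M_P − M_Q = 9.377 − (3.789) = 5.588; smaller M is more luminous → Star Q.
L ratio = 10^(0.4 |ΔM|) = 10^2.235 = 171.8

Star Q is more luminous, by a factor of 172.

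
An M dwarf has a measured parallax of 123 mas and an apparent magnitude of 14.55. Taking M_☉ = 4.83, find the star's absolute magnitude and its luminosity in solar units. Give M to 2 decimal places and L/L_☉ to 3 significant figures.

M ≈ 15.00; L/L_☉ ≈ 8.55×10^-5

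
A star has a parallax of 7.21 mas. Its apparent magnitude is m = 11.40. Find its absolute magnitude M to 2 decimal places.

M ≈ 5.69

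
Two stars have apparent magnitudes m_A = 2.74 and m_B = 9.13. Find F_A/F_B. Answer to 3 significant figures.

Δm = 2.74 − (9.13) = -6.39
Flux ratio = 10^(−0.4 Δm) = 10^(−0.4 × -6.39) = 10^2.556 = 359.7

F_A/F_B ≈ 360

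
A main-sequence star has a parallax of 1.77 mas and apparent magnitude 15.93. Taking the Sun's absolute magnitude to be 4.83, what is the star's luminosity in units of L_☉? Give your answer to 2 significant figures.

d = 1/p = 1000/1.77 mas = 565.0 pc
M = m − 5 log₁₀ d + 5 = 15.93 − 5·2.7520 + 5 = 7.170
M − M_☉ = 7.170 − 4.83 = 2.340
L/L_☉ = 10^(−0.4 × 2.340) = 0.1159

L/L_☉ ≈ 0.12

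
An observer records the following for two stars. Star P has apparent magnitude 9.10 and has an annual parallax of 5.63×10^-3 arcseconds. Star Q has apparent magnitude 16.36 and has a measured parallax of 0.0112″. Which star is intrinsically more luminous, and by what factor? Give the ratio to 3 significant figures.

Star P is more luminous, by a factor of 3170.

Star P: d = 1/p = 1/5.63×10^-3″ = 177.6 pc
Star P: M = m − 5 log₁₀ d + 5 = 9.10 − 5·2.2495 + 5 = 2.853
Star Q: d = 1/p = 1/0.0112″ = 89.29 pc
Star Q: M = m − 5 log₁₀ d + 5 = 16.36 − 5·1.9508 + 5 = 11.606
ΔM = M_P − M_Q = 2.853 − (11.606) = -8.754; smaller M is more luminous → Star P.
L ratio = 10^(0.4 |ΔM|) = 10^3.501 = 3173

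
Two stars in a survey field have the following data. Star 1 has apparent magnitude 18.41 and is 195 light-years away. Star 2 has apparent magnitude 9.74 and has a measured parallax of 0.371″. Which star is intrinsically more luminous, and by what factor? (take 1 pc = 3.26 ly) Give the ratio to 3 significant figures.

Star 1: d = 195 ly / 3.26 = 59.82 pc
Star 1: M = m − 5 log₁₀ d + 5 = 18.41 − 5·1.7768 + 5 = 14.526
Star 2: d = 1/p = 1/0.371″ = 2.695 pc
Star 2: M = m − 5 log₁₀ d + 5 = 9.74 − 5·0.4306 + 5 = 12.587
ΔM = M_1 − M_2 = 14.526 − (12.587) = 1.939; smaller M is more luminous → Star 2.
L ratio = 10^(0.4 |ΔM|) = 10^0.776 = 5.965

Star 2 is more luminous, by a factor of 5.97.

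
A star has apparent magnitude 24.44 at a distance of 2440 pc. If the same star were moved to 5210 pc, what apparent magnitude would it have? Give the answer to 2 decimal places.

m ≈ 26.09

Flux ∝ 1/d², so Δm = 5 log₁₀(d₂/d₁) = 5 log₁₀(5210/2440) = 1.647
m₂ = m₁ + Δm = 24.44 + (1.647) = 26.087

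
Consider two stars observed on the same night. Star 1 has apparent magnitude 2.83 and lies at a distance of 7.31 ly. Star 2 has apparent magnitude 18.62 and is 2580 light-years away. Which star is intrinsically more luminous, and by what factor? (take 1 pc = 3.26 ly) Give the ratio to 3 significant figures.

Star 1: d = 7.31 ly / 3.26 = 2.242 pc
Star 1: M = m − 5 log₁₀ d + 5 = 2.83 − 5·0.3507 + 5 = 6.077
Star 2: d = 2580 ly / 3.26 = 791.4 pc
Star 2: M = m − 5 log₁₀ d + 5 = 18.62 − 5·2.8984 + 5 = 9.128
ΔM = M_1 − M_2 = 6.077 − (9.128) = -3.051; smaller M is more luminous → Star 1.
L ratio = 10^(0.4 |ΔM|) = 10^1.221 = 16.62

Star 1 is more luminous, by a factor of 16.6.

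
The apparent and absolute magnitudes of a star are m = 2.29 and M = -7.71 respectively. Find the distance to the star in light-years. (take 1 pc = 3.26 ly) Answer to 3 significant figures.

d ≈ 3260 ly

Distance modulus: m − M = 2.29 − (-7.71) = 10.000
m − M = 5 log₁₀ d − 5
log₁₀ d = (m − M)/5 + 1 = 3.0000
d = 10^3.0000 = 1000 pc
= 3260 ly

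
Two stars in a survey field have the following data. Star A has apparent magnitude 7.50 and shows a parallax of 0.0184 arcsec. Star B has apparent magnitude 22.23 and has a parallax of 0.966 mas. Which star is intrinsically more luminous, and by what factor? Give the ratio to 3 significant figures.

Star A is more luminous, by a factor of 2150.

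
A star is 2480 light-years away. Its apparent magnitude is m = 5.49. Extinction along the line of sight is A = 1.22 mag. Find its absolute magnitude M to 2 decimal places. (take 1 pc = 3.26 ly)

M ≈ -5.14

d = 2480 ly / 3.26 = 760.7 pc
5 log₁₀(d/10 pc) = 5 log₁₀(760.7) − 5 = 9.406
M = m − 5 log₁₀(d/10) − A = 5.49 − 9.406 − 1.22 = -5.136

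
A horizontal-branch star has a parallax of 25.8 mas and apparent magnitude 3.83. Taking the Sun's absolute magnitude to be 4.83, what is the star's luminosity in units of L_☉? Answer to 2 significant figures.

L/L_☉ ≈ 38

d = 1/p = 1000/25.8 mas = 38.76 pc
M = m − 5 log₁₀ d + 5 = 3.83 − 5·1.5884 + 5 = 0.888
M − M_☉ = 0.888 − 4.83 = -3.942
L/L_☉ = 10^(−0.4 × -3.942) = 37.74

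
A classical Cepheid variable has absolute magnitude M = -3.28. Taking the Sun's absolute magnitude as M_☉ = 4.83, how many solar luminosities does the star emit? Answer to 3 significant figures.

L/L_☉ ≈ 1750

M − M_☉ = -3.28 − 4.83 = -8.110
L/L_☉ = 10^(−0.4 (M − M_☉)) = 10^3.244 = 1754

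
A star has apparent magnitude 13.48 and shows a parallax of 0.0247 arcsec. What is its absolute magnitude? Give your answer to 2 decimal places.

d = 1/p = 1/0.0247″ = 40.49 pc
5 log₁₀(d/10 pc) = 5 log₁₀(40.49) − 5 = 3.037
M = m − 5 log₁₀(d/10) = 13.48 − 3.037 = 10.443

M ≈ 10.44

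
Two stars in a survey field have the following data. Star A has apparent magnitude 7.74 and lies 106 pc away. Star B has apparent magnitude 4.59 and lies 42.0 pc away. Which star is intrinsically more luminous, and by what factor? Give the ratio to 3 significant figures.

Star B is more luminous, by a factor of 2.86.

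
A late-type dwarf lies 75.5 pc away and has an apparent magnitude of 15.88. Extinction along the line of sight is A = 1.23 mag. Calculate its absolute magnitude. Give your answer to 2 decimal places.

M ≈ 10.26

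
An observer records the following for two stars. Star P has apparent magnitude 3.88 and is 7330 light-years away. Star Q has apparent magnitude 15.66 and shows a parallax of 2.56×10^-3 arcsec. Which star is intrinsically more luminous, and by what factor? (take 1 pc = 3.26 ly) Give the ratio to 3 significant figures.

Star P: d = 7330 ly / 3.26 = 2248 pc
Star P: M = m − 5 log₁₀ d + 5 = 3.88 − 5·3.3519 + 5 = -7.879
Star Q: d = 1/p = 1/2.56×10^-3″ = 390.6 pc
Star Q: M = m − 5 log₁₀ d + 5 = 15.66 − 5·2.5918 + 5 = 7.701
ΔM = M_P − M_Q = -7.879 − (7.701) = -15.581; smaller M is more luminous → Star P.
L ratio = 10^(0.4 |ΔM|) = 10^6.232 = 1.707×10^6

Star P is more luminous, by a factor of 1.71×10^6.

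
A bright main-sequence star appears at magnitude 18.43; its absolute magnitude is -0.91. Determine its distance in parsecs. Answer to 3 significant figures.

μ = m − M = 19.340
m − M = 5 log₁₀ d − 5
log₁₀ d = (m − M)/5 + 1 = 4.8680
d = 10^4.8680 = 73790 pc

d ≈ 73800 pc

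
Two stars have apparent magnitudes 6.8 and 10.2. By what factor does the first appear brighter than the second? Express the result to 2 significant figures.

23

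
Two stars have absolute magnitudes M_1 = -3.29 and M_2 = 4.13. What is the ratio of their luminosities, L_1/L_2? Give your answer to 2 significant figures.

ΔM = M_1 − M_2 = -7.42
L_1/L_2 = 10^(−0.4 ΔM) = 10^2.968 = 929.0

L_1/L_2 ≈ 930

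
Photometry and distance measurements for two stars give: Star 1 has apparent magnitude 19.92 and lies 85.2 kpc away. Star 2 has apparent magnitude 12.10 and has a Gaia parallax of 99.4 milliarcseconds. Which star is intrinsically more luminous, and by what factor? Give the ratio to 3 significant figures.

Star 1: d = 85.2 kpc = 85200 pc
Star 1: M = m − 5 log₁₀ d + 5 = 19.92 − 5·4.9304 + 5 = 0.268
Star 2: p = 99.4 mas = 0.0994″ → d = 1/p = 10.06 pc
Star 2: M = m − 5 log₁₀ d + 5 = 12.10 − 5·1.0026 + 5 = 12.087
ΔM = M_1 − M_2 = 0.268 − (12.087) = -11.819; smaller M is more luminous → Star 1.
L ratio = 10^(0.4 |ΔM|) = 10^4.728 = 53410

Star 1 is more luminous, by a factor of 53400.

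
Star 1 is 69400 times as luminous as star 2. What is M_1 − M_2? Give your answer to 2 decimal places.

M_1 − M_2 ≈ -12.10

Pogson: ΔM = −2.5 log₁₀(ratio) = −2.5 log₁₀(69400) = −2.5 × 4.8414 = -12.103
Star 1 is brighter, so it has the smaller magnitude: the difference is negative.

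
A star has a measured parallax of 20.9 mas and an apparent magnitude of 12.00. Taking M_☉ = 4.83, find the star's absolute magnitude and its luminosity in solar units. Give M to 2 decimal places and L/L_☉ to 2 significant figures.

d = 1/p = 1000/20.9 mas = 47.85 pc
M = m − 5 log₁₀ d + 5 = 12.00 − 5·1.6799 + 5 = 8.601
M − M_☉ = 8.601 − 4.83 = 3.771
L/L_☉ = 10^(−0.4 × 3.771) = 0.03102

M ≈ 8.60; L/L_☉ ≈ 0.031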